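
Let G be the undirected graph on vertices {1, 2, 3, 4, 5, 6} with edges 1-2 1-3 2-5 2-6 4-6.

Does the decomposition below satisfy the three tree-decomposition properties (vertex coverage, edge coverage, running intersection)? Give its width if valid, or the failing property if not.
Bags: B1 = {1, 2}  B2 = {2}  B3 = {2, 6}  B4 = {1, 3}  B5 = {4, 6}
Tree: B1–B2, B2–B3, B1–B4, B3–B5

No — vertex 5 appears in no bag.

A tree decomposition must satisfy three properties: every vertex lies in some bag; for every edge, both endpoints lie together in some bag; and for every vertex, the bags containing it form a connected subtree. Here vertex 5 appears in no bag, so the decomposition is invalid.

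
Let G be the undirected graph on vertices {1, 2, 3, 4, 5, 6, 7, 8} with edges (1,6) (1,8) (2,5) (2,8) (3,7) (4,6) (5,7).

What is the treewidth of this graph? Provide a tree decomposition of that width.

Every bag has size at most 2, so the width is 2 − 1 = 1 and tw(G) ≤ 1. G has an edge, so its treewidth is at least 1. Therefore the treewidth is 1.

Treewidth 1.
One such decomposition:
Bags: B1 = {3, 7}  B2 = {5, 7}  B3 = {2, 5}  B4 = {2, 8}  B5 = {1, 8}  B6 = {1, 6}  B7 = {4, 6}
Tree: B1–B2, B2–B3, B3–B4, B4–B5, B5–B6, B6–B7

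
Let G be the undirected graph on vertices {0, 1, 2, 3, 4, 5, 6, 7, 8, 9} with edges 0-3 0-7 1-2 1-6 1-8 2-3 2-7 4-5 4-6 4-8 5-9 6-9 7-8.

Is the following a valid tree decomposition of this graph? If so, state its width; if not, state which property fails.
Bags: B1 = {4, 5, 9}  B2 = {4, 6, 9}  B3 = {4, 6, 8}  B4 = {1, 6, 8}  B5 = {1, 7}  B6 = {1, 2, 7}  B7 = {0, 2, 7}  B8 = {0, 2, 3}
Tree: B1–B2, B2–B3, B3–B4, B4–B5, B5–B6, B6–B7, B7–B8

A tree decomposition must satisfy three properties: every vertex lies in some bag; for every edge, both endpoints lie together in some bag; and for every vertex, the bags containing it form a connected subtree. Here edge (8,7) lies in no bag, so the decomposition is invalid.

No — edge (8,7) lies in no bag.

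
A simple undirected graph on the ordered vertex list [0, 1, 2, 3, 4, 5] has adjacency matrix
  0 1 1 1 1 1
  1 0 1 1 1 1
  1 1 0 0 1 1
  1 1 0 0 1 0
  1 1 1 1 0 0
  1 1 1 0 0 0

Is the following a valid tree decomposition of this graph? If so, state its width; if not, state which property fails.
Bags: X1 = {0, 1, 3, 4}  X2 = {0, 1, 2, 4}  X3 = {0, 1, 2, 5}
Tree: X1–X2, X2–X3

Yes; width 3.

Vertex coverage: the bags together contain {0, 1, 2, 3, 4, 5}, the full vertex set. Edge coverage: each edge of G has both endpoints in at least one bag. Running intersection: for every vertex, the bags containing it form a connected subtree. All three properties hold, so this is a valid tree decomposition of width max|bag| − 1 = 3, and hence tw(G) ≤ 3.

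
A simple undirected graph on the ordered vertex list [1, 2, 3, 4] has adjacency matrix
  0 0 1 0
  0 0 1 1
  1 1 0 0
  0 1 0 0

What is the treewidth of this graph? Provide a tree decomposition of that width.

Every bag has size at most 2, so the width is 2 − 1 = 1 and tw(G) ≤ 1. Since G has at least one edge (e.g. 3–2), it is not an edgeless graph, so tw(G) ≥ 1. Therefore the treewidth is 1.

Treewidth 1.
One optimal decomposition is:
Bags: B1 = {2, 3}  B2 = {2, 4}  B3 = {1, 3}
Tree: B1–B2, B1–B3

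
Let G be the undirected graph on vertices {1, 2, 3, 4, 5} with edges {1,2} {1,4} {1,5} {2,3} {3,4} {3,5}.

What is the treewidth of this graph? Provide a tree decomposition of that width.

Each bag holds 3 vertices, so the decomposition has width 2, which upper-bounds the treewidth. For the lower bound, G contains the cycle 5–1–4–3–5, so G is not a forest; only forests have treewidth ≤ 1, hence tw(G) ≥ 2. The upper and lower bounds meet at 2, so that is the treewidth.

Treewidth 2.
One optimal decomposition is:
Bags: B1 = {1, 3, 5}  B2 = {1, 3, 4}  B3 = {1, 2, 3}
Tree: B1–B2, B2–B3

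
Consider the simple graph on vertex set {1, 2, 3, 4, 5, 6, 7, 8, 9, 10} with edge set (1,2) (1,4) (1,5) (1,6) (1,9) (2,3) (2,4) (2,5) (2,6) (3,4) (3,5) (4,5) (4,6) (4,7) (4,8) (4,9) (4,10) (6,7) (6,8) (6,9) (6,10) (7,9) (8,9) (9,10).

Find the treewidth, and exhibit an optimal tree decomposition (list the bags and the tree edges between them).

Treewidth 3.
One such decomposition:
Bags: B1 = {1, 2, 4, 5}  B2 = {1, 2, 4, 6}  B3 = {1, 4, 6, 9}  B4 = {2, 3, 4, 5}  B5 = {4, 6, 9, 10}  B6 = {4, 6, 8, 9}  B7 = {4, 6, 7, 9}
Tree: B1–B2, B2–B3, B1–B4, B3–B5, B3–B6, B6–B7

Each bag holds 4 vertices, so the decomposition has width 3, which upper-bounds the treewidth. On the other hand G contains the 4-clique {2, 3, 4, 5}. A clique must lie in a single bag of any decomposition, so no decomposition can have width below 3. Hence tw(G) = 3 exactly.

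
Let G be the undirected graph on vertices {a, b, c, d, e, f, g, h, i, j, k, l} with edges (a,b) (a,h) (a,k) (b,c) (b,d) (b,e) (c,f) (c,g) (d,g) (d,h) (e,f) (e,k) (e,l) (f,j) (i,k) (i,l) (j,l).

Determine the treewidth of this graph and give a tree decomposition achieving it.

Treewidth 3.
One such decomposition:
Bags: B1 = {i, j, k, l}  B2 = {e, j, k, l}  B3 = {e, f, j, k}  B4 = {a, e, f, k}  B5 = {a, b, e, f}  B6 = {a, b, c, f}  B7 = {a, b, c, h}  B8 = {b, c, d, h}  B9 = {c, d, g, h}
Tree: B1–B2, B2–B3, B3–B4, B4–B5, B5–B6, B6–B7, B7–B8, B8–B9

Each bag holds 4 vertices, so the decomposition has width 3, which upper-bounds the treewidth. For the lower bound: the 4 vertex sets {i,j,l}, {k}, {e}, {a,b,c,f} are disjoint, each induces a connected subgraph, and every pair is joined by at least one edge of G. Contracting each set to a single vertex therefore yields K_{4} as a minor, and since treewidth is minor-monotone, tw(G) ≥ tw(K_{4}) = 3. Therefore the treewidth is 3.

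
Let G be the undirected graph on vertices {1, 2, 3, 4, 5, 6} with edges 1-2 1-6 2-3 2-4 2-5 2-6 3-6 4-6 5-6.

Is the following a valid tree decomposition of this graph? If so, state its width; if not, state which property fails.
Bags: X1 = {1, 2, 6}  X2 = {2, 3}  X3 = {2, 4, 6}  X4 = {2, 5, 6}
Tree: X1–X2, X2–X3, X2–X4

No — edge (6,3) lies in no bag.

A tree decomposition must satisfy three properties: every vertex lies in some bag; for every edge, both endpoints lie together in some bag; and for every vertex, the bags containing it form a connected subtree. Here edge (6,3) lies in no bag, so the decomposition is invalid.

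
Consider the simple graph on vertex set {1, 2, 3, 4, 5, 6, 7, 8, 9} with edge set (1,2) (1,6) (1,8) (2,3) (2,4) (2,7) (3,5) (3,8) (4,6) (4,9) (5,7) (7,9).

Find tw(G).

3

A width-3 tree decomposition is:
Bags: B1 = {4, 6, 7, 9}  B2 = {2, 4, 6, 7}  B3 = {1, 2, 6, 7}  B4 = {1, 2, 5, 7}  B5 = {1, 2, 3, 5}  B6 = {1, 3, 5, 8}
Tree: B1–B2, B2–B3, B3–B4, B4–B5, B5–B6
The largest bag has 4 vertices, giving width 3; this decomposition certifies tw(G) ≤ 3. For the lower bound: the 4 vertex sets {4,6,9}, {7}, {2}, {1,3,5,8} are disjoint, each induces a connected subgraph, and every pair is joined by at least one edge of G. Contracting each set to a single vertex therefore yields K_{4} as a minor, and since treewidth is minor-monotone, tw(G) ≥ tw(K_{4}) = 3. Therefore the treewidth is 3.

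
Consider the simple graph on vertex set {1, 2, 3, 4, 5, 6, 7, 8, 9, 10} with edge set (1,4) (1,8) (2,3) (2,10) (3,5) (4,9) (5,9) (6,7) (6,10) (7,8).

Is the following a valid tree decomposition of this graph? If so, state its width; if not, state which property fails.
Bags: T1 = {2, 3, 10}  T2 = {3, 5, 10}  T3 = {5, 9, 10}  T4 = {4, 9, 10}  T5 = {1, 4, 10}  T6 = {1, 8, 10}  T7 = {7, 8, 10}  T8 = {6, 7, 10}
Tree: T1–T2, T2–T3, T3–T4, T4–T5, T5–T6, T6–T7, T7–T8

Checking the three conditions: (i) the bags cover all of {1, 2, 3, 4, 5, 6, 7, 8, 9, 10}; (ii) for each edge, some bag contains both endpoints; (iii) the bags containing any fixed vertex form a subtree. All hold, so the decomposition is valid with width 3 − 1 = 2.

Yes; width 2.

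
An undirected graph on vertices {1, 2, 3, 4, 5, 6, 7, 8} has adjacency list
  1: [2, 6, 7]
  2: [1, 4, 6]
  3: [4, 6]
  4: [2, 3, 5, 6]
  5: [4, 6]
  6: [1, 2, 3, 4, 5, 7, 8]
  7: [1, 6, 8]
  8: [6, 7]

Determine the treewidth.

2

A width-2 tree decomposition is:
Bags: B1 = {1, 2, 6}  B2 = {2, 4, 6}  B3 = {1, 6, 7}  B4 = {6, 7, 8}  B5 = {4, 5, 6}  B6 = {3, 4, 6}
Tree: B1–B2, B1–B3, B3–B4, B2–B5, B2–B6
The largest bag has 3 vertices, giving width 2; this decomposition certifies tw(G) ≤ 2. Conversely, {6, 7, 8} is a clique of size 3, and the vertices of any clique must share a bag in every tree decomposition; so some bag has ≥ 3 vertices and tw(G) ≥ 2. The upper and lower bounds meet at 2, so that is the treewidth.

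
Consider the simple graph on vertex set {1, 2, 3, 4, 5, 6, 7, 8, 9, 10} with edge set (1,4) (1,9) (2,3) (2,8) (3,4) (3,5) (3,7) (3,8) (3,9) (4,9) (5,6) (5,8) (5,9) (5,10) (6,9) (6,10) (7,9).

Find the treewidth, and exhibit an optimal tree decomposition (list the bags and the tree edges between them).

The largest bag has 3 vertices, giving width 2; this decomposition certifies tw(G) ≤ 2. For the lower bound, the 3 vertices {1, 4, 9} are pairwise adjacent, and any tree decomposition puts a clique entirely inside one bag — forcing width ≥ 2. Therefore the treewidth is 2.

Treewidth 2.
One such decomposition:
Bags: B1 = {3, 7, 9}  B2 = {3, 5, 9}  B3 = {5, 6, 9}  B4 = {3, 5, 8}  B5 = {5, 6, 10}  B6 = {2, 3, 8}  B7 = {3, 4, 9}  B8 = {1, 4, 9}
Tree: B1–B2, B2–B3, B2–B4, B3–B5, B4–B6, B1–B7, B7–B8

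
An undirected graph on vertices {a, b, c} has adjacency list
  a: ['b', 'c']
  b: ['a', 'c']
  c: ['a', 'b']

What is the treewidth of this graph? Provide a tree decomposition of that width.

With just one bag of size 3, the width is 3 − 1 = 2, so tw(G) ≤ 2. Conversely, {a, b, c} is a clique of size 3, and the vertices of any clique must share a bag in every tree decomposition; so some bag has ≥ 3 vertices and tw(G) ≥ 2. The upper and lower bounds meet at 2, so that is the treewidth.

Treewidth 2.
Bags: B1 = {a, b, c}
Tree: (single bag)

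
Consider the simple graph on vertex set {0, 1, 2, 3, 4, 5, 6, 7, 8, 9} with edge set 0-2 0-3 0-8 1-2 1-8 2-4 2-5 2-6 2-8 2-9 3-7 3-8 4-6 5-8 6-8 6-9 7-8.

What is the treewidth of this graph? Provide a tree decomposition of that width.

Treewidth 2.
Bags: B1 = {0, 2, 8}  B2 = {2, 6, 8}  B3 = {0, 3, 8}  B4 = {2, 5, 8}  B5 = {2, 6, 9}  B6 = {3, 7, 8}  B7 = {1, 2, 8}  B8 = {2, 4, 6}
Tree: B1–B2, B1–B3, B1–B4, B2–B5, B3–B6, B2–B7, B5–B8

Every bag has size at most 3, so the width is 3 − 1 = 2 and tw(G) ≤ 2. For the lower bound, the 3 vertices {0, 2, 8} are pairwise adjacent, and any tree decomposition puts a clique entirely inside one bag — forcing width ≥ 2. Hence tw(G) = 2 exactly.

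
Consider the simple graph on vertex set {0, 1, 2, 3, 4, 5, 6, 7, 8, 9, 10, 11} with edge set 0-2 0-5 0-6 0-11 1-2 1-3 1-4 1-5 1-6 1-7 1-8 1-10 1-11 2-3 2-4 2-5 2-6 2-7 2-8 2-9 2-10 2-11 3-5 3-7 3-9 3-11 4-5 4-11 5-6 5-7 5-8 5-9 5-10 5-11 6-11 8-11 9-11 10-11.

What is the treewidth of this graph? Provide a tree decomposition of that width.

Treewidth 4.
Bags: B1 = {1, 2, 5, 6, 11}  B2 = {1, 2, 5, 10, 11}  B3 = {1, 2, 5, 8, 11}  B4 = {1, 2, 3, 5, 11}  B5 = {1, 2, 3, 5, 7}  B6 = {2, 3, 5, 9, 11}  B7 = {0, 2, 5, 6, 11}  B8 = {1, 2, 4, 5, 11}
Tree: B1–B2, B2–B3, B2–B4, B4–B5, B4–B6, B1–B7, B1–B8

The largest bag has 5 vertices, giving width 4; this decomposition certifies tw(G) ≤ 4. For the lower bound, the 5 vertices {0, 2, 5, 6, 11} are pairwise adjacent, and any tree decomposition puts a clique entirely inside one bag — forcing width ≥ 4. Hence tw(G) = 4 exactly.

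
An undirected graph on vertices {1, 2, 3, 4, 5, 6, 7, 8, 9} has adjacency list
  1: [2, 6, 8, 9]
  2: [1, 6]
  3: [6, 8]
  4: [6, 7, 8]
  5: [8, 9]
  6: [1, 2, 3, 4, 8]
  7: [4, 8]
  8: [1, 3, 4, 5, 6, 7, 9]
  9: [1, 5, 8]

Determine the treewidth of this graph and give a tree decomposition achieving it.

Treewidth 2.
Bags: B1 = {1, 8, 9}  B2 = {1, 6, 8}  B3 = {4, 6, 8}  B4 = {1, 2, 6}  B5 = {3, 6, 8}  B6 = {5, 8, 9}  B7 = {4, 7, 8}
Tree: B1–B2, B2–B3, B2–B4, B2–B5, B1–B6, B3–B7

Each bag holds 3 vertices, so the decomposition has width 2, which upper-bounds the treewidth. Conversely, {1, 8, 9} is a clique of size 3, and the vertices of any clique must share a bag in every tree decomposition; so some bag has ≥ 3 vertices and tw(G) ≥ 2. The upper and lower bounds meet at 2, so that is the treewidth.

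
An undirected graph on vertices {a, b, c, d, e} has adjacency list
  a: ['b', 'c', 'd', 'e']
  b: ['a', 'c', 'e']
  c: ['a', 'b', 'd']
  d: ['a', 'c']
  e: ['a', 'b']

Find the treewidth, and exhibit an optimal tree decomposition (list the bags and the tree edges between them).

Treewidth 2.
One such decomposition:
Bags: B1 = {a, b, c}  B2 = {a, c, d}  B3 = {a, b, e}
Tree: B1–B2, B1–B3

Every bag has size at most 3, so the width is 3 − 1 = 2 and tw(G) ≤ 2. On the other hand G contains the 3-clique {a, b, e}. A clique must lie in a single bag of any decomposition, so no decomposition can have width below 2. Combining the bounds, tw(G) = 2.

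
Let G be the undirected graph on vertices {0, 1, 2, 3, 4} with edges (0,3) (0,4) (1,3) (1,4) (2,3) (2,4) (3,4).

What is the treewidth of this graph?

A width-2 tree decomposition is:
Bags: B1 = {0, 3, 4}  B2 = {2, 3, 4}  B3 = {1, 3, 4}
Tree: B1–B2, B1–B3
The largest bag has 3 vertices, giving width 2; this decomposition certifies tw(G) ≤ 2. On the other hand G contains the 3-clique {0, 3, 4}. A clique must lie in a single bag of any decomposition, so no decomposition can have width below 2. Therefore the treewidth is 2.

2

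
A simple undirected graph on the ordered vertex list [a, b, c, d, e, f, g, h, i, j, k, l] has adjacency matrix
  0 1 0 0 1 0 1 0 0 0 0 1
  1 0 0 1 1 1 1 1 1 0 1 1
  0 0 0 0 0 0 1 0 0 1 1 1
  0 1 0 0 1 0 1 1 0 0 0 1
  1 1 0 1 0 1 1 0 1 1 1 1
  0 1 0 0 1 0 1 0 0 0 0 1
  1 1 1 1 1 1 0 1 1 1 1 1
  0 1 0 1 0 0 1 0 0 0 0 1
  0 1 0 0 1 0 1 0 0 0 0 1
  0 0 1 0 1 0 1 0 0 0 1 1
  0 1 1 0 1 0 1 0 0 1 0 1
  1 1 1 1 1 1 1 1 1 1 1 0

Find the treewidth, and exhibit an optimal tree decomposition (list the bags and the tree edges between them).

Every bag has size at most 5, so the width is 5 − 1 = 4 and tw(G) ≤ 4. Conversely, {e, g, j, k, l} is a clique of size 5, and the vertices of any clique must share a bag in every tree decomposition; so some bag has ≥ 5 vertices and tw(G) ≥ 4. Therefore the treewidth is 4.

Treewidth 4.
One optimal decomposition is:
Bags: B1 = {b, d, e, g, l}  B2 = {b, e, f, g, l}  B3 = {b, e, g, k, l}  B4 = {a, b, e, g, l}  B5 = {b, e, g, i, l}  B6 = {e, g, j, k, l}  B7 = {b, d, g, h, l}  B8 = {c, g, j, k, l}
Tree: B1–B2, B2–B3, B3–B4, B4–B5, B3–B6, B1–B7, B6–B8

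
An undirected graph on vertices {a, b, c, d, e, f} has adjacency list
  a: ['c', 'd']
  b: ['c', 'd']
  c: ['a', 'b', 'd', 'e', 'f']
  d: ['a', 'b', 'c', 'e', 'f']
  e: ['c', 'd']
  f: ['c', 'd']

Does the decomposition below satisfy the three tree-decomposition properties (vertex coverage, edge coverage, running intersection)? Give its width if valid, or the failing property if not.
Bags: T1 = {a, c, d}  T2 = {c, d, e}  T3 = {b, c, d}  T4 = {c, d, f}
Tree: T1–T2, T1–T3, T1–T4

Checking the three conditions: (i) the bags cover all of {a, b, c, d, e, f}; (ii) for each edge, some bag contains both endpoints; (iii) the bags containing any fixed vertex form a subtree. All hold, so the decomposition is valid with width 3 − 1 = 2.

Yes; width 2.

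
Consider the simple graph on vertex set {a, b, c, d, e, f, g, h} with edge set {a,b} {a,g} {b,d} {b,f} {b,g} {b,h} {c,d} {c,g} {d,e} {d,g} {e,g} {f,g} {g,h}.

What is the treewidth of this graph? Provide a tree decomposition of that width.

Treewidth 2.
One optimal decomposition is:
Bags: B1 = {c, d, g}  B2 = {d, e, g}  B3 = {b, d, g}  B4 = {a, b, g}  B5 = {b, g, h}  B6 = {b, f, g}
Tree: B1–B2, B1–B3, B3–B4, B4–B5, B5–B6

Each bag holds 3 vertices, so the decomposition has width 2, which upper-bounds the treewidth. Conversely, {d, e, g} is a clique of size 3, and the vertices of any clique must share a bag in every tree decomposition; so some bag has ≥ 3 vertices and tw(G) ≥ 2. The upper and lower bounds meet at 2, so that is the treewidth.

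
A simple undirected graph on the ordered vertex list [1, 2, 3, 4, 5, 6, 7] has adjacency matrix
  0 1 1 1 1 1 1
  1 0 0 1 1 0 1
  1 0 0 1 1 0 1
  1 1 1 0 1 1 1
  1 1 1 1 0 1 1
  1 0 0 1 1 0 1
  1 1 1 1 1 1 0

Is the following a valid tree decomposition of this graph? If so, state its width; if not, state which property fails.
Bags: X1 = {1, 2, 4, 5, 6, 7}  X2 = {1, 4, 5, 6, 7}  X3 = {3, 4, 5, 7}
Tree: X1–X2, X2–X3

No — edge (1,3) lies in no bag.

A tree decomposition must satisfy three properties: every vertex lies in some bag; for every edge, both endpoints lie together in some bag; and for every vertex, the bags containing it form a connected subtree. Here edge (1,3) lies in no bag, so the decomposition is invalid.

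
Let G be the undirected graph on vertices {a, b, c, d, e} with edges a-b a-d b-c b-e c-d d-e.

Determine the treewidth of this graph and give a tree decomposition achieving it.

Every bag has size at most 3, so the width is 3 − 1 = 2 and tw(G) ≤ 2. Since b–c–d–e–b is a cycle in G, G is not acyclic. Forests are exactly the graphs of treewidth ≤ 1, so tw(G) ≥ 2. Combining the bounds, tw(G) = 2.

Treewidth 2.
One such decomposition:
Bags: B1 = {b, c, d}  B2 = {b, d, e}  B3 = {a, b, d}
Tree: B1–B2, B2–B3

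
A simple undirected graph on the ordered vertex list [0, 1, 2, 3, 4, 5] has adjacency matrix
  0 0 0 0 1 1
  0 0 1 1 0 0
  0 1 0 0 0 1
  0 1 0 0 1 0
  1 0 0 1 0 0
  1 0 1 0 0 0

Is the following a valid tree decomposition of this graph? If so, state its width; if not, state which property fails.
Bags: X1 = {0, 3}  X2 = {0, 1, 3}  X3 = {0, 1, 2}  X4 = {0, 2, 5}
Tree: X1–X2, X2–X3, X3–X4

A tree decomposition must satisfy three properties: every vertex lies in some bag; for every edge, both endpoints lie together in some bag; and for every vertex, the bags containing it form a connected subtree. Here vertex 4 appears in no bag, so the decomposition is invalid.

No — vertex 4 appears in no bag.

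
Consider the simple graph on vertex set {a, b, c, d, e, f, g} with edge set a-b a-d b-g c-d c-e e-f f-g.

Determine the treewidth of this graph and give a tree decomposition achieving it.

Treewidth 2.
Bags: B1 = {a, b, g}  B2 = {a, d, g}  B3 = {c, d, g}  B4 = {c, e, g}  B5 = {e, f, g}
Tree: B1–B2, B2–B3, B3–B4, B4–B5

Each bag holds 3 vertices, so the decomposition has width 2, which upper-bounds the treewidth. The edges g–b–a–d–c–e–f–g form a cycle, so G is not a tree and its treewidth is at least 2. Therefore the treewidth is 2.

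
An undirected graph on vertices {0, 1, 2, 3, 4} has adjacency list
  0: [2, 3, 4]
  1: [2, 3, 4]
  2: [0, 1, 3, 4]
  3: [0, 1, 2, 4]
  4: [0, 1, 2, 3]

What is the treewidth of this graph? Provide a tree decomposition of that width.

Treewidth 3.
Bags: B1 = {1, 2, 3, 4}  B2 = {0, 2, 3, 4}
Tree: B1–B2

Each bag holds 4 vertices, so the decomposition has width 3, which upper-bounds the treewidth. For the lower bound, the 4 vertices {0, 2, 3, 4} are pairwise adjacent, and any tree decomposition puts a clique entirely inside one bag — forcing width ≥ 3. Hence tw(G) = 3 exactly.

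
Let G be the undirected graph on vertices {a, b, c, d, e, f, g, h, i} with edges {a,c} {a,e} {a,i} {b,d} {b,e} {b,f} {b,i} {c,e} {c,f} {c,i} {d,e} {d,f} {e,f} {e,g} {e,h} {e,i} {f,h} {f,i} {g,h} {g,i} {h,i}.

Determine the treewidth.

3

A width-3 tree decomposition is:
Bags: B1 = {b, d, e, f}  B2 = {b, e, f, i}  B3 = {e, f, h, i}  B4 = {e, g, h, i}  B5 = {c, e, f, i}  B6 = {a, c, e, i}
Tree: B1–B2, B2–B3, B3–B4, B2–B5, B5–B6
The largest bag has 4 vertices, giving width 3; this decomposition certifies tw(G) ≤ 3. On the other hand G contains the 4-clique {b, d, e, f}. A clique must lie in a single bag of any decomposition, so no decomposition can have width below 3. Hence tw(G) = 3 exactly.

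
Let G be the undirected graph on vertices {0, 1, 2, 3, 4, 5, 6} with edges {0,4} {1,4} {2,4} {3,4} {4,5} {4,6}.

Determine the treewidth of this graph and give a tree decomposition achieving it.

Every bag has size at most 2, so the width is 2 − 1 = 1 and tw(G) ≤ 1. Any graph with an edge has treewidth ≥ 1, and G has the edge 0–4. The upper and lower bounds meet at 1, so that is the treewidth.

Treewidth 1.
Bags: B1 = {0, 4}  B2 = {2, 4}  B3 = {4, 5}  B4 = {4, 6}  B5 = {1, 4}  B6 = {3, 4}
Tree: B1–B2, B2–B3, B2–B4, B1–B5, B1–B6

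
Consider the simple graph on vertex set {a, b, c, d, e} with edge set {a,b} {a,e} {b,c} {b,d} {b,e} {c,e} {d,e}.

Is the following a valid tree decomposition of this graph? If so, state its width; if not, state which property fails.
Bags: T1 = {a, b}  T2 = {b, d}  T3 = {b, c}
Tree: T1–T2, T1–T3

No — vertex e appears in no bag.

A tree decomposition must satisfy three properties: every vertex lies in some bag; for every edge, both endpoints lie together in some bag; and for every vertex, the bags containing it form a connected subtree. Here vertex e appears in no bag, so the decomposition is invalid.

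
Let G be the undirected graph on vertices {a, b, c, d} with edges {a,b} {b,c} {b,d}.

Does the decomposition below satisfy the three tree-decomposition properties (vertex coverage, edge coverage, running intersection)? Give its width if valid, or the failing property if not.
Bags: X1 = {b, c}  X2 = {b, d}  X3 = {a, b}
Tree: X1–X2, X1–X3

Vertex coverage: the bags together contain {a, b, c, d}, the full vertex set. Edge coverage: each edge of G has both endpoints in at least one bag. Running intersection: for every vertex, the bags containing it form a connected subtree. All three properties hold, so this is a valid tree decomposition of width max|bag| − 1 = 1, and hence tw(G) ≤ 1.

Yes; width 1.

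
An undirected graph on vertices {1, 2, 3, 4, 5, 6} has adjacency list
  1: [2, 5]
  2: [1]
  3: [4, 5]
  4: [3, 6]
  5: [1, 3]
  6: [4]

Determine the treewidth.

1

A width-1 tree decomposition is:
Bags: B1 = {4, 6}  B2 = {3, 4}  B3 = {3, 5}  B4 = {1, 5}  B5 = {1, 2}
Tree: B1–B2, B2–B3, B3–B4, B4–B5
Each bag holds 2 vertices, so the decomposition has width 1, which upper-bounds the treewidth. Since G has at least one edge (e.g. 6–4), it is not an edgeless graph, so tw(G) ≥ 1. The upper and lower bounds meet at 1, so that is the treewidth.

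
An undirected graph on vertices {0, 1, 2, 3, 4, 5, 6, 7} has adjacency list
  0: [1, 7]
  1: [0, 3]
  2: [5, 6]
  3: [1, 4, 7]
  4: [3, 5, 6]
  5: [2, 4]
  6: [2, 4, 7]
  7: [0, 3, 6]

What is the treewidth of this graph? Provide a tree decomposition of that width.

The largest bag has 3 vertices, giving width 2; this decomposition certifies tw(G) ≤ 2. For the lower bound, G contains the cycle 5–2–6–4–5, so G is not a forest; only forests have treewidth ≤ 1, hence tw(G) ≥ 2. Combining the bounds, tw(G) = 2.

Treewidth 2.
One such decomposition:
Bags: B1 = {2, 4, 5}  B2 = {2, 4, 6}  B3 = {3, 4, 6}  B4 = {3, 6, 7}  B5 = {1, 3, 7}  B6 = {0, 1, 7}
Tree: B1–B2, B2–B3, B3–B4, B4–B5, B5–B6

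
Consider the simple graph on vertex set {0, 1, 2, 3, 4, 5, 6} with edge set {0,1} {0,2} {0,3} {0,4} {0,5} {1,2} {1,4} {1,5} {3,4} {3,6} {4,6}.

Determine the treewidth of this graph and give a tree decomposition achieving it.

Treewidth 2.
One such decomposition:
Bags: B1 = {0, 1, 2}  B2 = {0, 1, 4}  B3 = {0, 1, 5}  B4 = {0, 3, 4}  B5 = {3, 4, 6}
Tree: B1–B2, B2–B3, B2–B4, B4–B5

Each bag holds 3 vertices, so the decomposition has width 2, which upper-bounds the treewidth. For the lower bound, the 3 vertices {0, 1, 2} are pairwise adjacent, and any tree decomposition puts a clique entirely inside one bag — forcing width ≥ 2. Combining the bounds, tw(G) = 2.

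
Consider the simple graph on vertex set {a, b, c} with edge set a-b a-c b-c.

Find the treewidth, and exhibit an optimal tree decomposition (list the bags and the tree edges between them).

Treewidth 2.
One optimal decomposition is:
Bags: B1 = {a, b, c}
Tree: (single bag)

A single bag containing all 3 vertices is trivially a valid decomposition of width 2. On the other hand G contains the 3-clique {a, b, c}. A clique must lie in a single bag of any decomposition, so no decomposition can have width below 2. Combining the bounds, tw(G) = 2.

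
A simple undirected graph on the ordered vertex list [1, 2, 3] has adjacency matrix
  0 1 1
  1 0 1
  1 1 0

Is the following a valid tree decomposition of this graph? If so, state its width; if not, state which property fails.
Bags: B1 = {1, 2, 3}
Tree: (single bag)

Yes; width 2.

Checking the three conditions: (i) the bags cover all of {1, 2, 3}; (ii) for each edge, some bag contains both endpoints; (iii) the bags containing any fixed vertex form a subtree. All hold, so the decomposition is valid with width 3 − 1 = 2.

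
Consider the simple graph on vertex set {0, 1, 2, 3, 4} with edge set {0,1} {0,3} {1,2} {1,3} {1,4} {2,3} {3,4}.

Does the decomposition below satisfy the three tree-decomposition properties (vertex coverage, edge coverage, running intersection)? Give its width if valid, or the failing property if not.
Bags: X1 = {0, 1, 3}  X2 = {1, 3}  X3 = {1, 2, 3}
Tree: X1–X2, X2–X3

No — vertex 4 appears in no bag.

A tree decomposition must satisfy three properties: every vertex lies in some bag; for every edge, both endpoints lie together in some bag; and for every vertex, the bags containing it form a connected subtree. Here vertex 4 appears in no bag, so the decomposition is invalid.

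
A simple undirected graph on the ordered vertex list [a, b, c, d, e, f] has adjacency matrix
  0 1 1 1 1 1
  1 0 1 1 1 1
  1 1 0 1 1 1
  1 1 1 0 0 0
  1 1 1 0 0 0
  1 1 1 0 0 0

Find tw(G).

3

A width-3 tree decomposition is:
Bags: B1 = {a, b, c, f}  B2 = {a, b, c, e}  B3 = {a, b, c, d}
Tree: B1–B2, B2–B3
Every bag has size at most 4, so the width is 4 − 1 = 3 and tw(G) ≤ 3. On the other hand G contains the 4-clique {a, b, c, d}. A clique must lie in a single bag of any decomposition, so no decomposition can have width below 3. Hence tw(G) = 3 exactly.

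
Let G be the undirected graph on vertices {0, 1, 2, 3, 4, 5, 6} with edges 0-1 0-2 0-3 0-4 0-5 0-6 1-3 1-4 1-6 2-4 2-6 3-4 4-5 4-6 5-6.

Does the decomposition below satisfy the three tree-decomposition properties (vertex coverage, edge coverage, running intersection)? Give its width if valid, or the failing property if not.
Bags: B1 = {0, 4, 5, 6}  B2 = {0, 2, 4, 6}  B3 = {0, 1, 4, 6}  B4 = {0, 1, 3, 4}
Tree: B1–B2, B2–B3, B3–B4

Yes; width 3.

Checking the three conditions: (i) the bags cover all of {0, 1, 2, 3, 4, 5, 6}; (ii) for each edge, some bag contains both endpoints; (iii) the bags containing any fixed vertex form a subtree. All hold, so the decomposition is valid with width 4 − 1 = 3.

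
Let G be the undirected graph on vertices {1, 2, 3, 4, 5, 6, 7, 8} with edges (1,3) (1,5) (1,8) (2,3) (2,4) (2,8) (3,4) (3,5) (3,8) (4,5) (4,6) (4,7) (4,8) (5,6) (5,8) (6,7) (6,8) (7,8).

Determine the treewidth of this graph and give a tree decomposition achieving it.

Treewidth 3.
Bags: B1 = {4, 6, 7, 8}  B2 = {4, 5, 6, 8}  B3 = {3, 4, 5, 8}  B4 = {2, 3, 4, 8}  B5 = {1, 3, 5, 8}
Tree: B1–B2, B2–B3, B3–B4, B3–B5

Every bag has size at most 4, so the width is 4 − 1 = 3 and tw(G) ≤ 3. Conversely, {1, 3, 5, 8} is a clique of size 4, and the vertices of any clique must share a bag in every tree decomposition; so some bag has ≥ 4 vertices and tw(G) ≥ 3. The upper and lower bounds meet at 3, so that is the treewidth.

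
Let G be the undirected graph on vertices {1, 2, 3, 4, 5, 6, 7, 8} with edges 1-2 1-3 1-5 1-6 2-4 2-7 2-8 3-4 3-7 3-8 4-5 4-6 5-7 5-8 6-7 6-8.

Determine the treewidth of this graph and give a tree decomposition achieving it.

Treewidth 4.
Bags: B1 = {1, 4, 6, 7, 8}  B2 = {1, 2, 4, 7, 8}  B3 = {1, 3, 4, 7, 8}  B4 = {1, 4, 5, 7, 8}
Tree: B1–B2, B2–B3, B3–B4

The largest bag has 5 vertices, giving width 4; this decomposition certifies tw(G) ≤ 4. For the lower bound: the 5 vertex sets {6,8}, {2,4}, {1,3}, {7}, {5} are disjoint, each induces a connected subgraph, and every pair is joined by at least one edge of G. Contracting each set to a single vertex therefore yields K_{5} as a minor, and since treewidth is minor-monotone, tw(G) ≥ tw(K_{5}) = 4. Combining the bounds, tw(G) = 4.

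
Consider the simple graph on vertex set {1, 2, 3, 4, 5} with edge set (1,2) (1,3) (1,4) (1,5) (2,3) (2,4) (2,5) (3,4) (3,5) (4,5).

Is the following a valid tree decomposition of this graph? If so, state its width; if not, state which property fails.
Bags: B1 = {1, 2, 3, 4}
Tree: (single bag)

No — vertex 5 appears in no bag.

A tree decomposition must satisfy three properties: every vertex lies in some bag; for every edge, both endpoints lie together in some bag; and for every vertex, the bags containing it form a connected subtree. Here vertex 5 appears in no bag, so the decomposition is invalid.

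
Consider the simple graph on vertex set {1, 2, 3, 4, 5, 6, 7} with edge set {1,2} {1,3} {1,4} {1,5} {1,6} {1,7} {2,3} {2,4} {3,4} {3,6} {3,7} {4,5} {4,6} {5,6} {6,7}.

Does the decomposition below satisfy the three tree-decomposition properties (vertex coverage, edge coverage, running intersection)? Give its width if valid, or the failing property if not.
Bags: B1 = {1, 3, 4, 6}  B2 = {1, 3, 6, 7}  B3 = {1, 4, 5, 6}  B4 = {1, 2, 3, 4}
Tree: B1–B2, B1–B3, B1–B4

Every vertex of G appears in some bag (union = {1, 2, 3, 4, 5, 6, 7}); every edge is covered by a bag; and for each vertex v the set of bags containing v is connected in the bag tree. The decomposition is therefore valid. The largest bag has 4 vertices, so the width is 3.

Yes; width 3.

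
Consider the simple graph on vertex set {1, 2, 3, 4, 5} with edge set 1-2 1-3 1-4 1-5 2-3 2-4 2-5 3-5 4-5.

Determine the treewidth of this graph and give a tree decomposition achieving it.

Each bag holds 4 vertices, so the decomposition has width 3, which upper-bounds the treewidth. On the other hand G contains the 4-clique {1, 2, 3, 5}. A clique must lie in a single bag of any decomposition, so no decomposition can have width below 3. Combining the bounds, tw(G) = 3.

Treewidth 3.
One optimal decomposition is:
Bags: B1 = {1, 2, 4, 5}  B2 = {1, 2, 3, 5}
Tree: B1–B2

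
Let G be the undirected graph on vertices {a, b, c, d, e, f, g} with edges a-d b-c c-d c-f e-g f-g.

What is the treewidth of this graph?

A width-1 tree decomposition is:
Bags: B1 = {c, d}  B2 = {b, c}  B3 = {c, f}  B4 = {a, d}  B5 = {f, g}  B6 = {e, g}
Tree: B1–B2, B2–B3, B1–B4, B3–B5, B5–B6
Every bag has size at most 2, so the width is 2 − 1 = 1 and tw(G) ≤ 1. Since G has at least one edge (e.g. c–d), it is not an edgeless graph, so tw(G) ≥ 1. The upper and lower bounds meet at 1, so that is the treewidth.

1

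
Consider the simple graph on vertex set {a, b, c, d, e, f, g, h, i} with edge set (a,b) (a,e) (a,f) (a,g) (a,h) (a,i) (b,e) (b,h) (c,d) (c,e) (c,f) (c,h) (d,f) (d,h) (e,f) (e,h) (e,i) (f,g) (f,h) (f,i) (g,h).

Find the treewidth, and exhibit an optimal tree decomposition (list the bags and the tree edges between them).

Treewidth 3.
One such decomposition:
Bags: B1 = {a, e, f, h}  B2 = {c, e, f, h}  B3 = {a, f, g, h}  B4 = {a, b, e, h}  B5 = {c, d, f, h}  B6 = {a, e, f, i}
Tree: B1–B2, B1–B3, B1–B4, B2–B5, B1–B6

The largest bag has 4 vertices, giving width 3; this decomposition certifies tw(G) ≤ 3. On the other hand G contains the 4-clique {a, f, g, h}. A clique must lie in a single bag of any decomposition, so no decomposition can have width below 3. Hence tw(G) = 3 exactly.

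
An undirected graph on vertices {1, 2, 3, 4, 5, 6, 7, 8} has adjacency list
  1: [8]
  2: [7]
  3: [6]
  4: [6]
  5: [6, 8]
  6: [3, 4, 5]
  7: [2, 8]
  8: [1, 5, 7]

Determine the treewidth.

A width-1 tree decomposition is:
Bags: B1 = {5, 6}  B2 = {4, 6}  B3 = {5, 8}  B4 = {1, 8}  B5 = {7, 8}  B6 = {3, 6}  B7 = {2, 7}
Tree: B1–B2, B1–B3, B3–B4, B3–B5, B1–B6, B5–B7
The largest bag has 2 vertices, giving width 1; this decomposition certifies tw(G) ≤ 1. G has an edge, so its treewidth is at least 1. Combining the bounds, tw(G) = 1.

1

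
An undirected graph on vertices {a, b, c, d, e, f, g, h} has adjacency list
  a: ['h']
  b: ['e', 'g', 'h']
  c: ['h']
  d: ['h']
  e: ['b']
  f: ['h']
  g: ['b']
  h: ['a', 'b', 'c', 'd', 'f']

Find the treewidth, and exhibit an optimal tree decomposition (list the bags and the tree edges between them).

Each bag holds 2 vertices, so the decomposition has width 1, which upper-bounds the treewidth. Since G has at least one edge (e.g. d–h), it is not an edgeless graph, so tw(G) ≥ 1. The upper and lower bounds meet at 1, so that is the treewidth.

Treewidth 1.
One such decomposition:
Bags: B1 = {d, h}  B2 = {b, h}  B3 = {a, h}  B4 = {b, g}  B5 = {b, e}  B6 = {f, h}  B7 = {c, h}
Tree: B1–B2, B2–B3, B2–B4, B4–B5, B1–B6, B1–B7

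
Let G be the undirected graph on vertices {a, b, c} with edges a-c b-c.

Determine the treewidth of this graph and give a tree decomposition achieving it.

Every bag has size at most 2, so the width is 2 − 1 = 1 and tw(G) ≤ 1. Since G has at least one edge (e.g. a–c), it is not an edgeless graph, so tw(G) ≥ 1. Hence tw(G) = 1 exactly.

Treewidth 1.
One such decomposition:
Bags: B1 = {a, c}  B2 = {b, c}
Tree: B1–B2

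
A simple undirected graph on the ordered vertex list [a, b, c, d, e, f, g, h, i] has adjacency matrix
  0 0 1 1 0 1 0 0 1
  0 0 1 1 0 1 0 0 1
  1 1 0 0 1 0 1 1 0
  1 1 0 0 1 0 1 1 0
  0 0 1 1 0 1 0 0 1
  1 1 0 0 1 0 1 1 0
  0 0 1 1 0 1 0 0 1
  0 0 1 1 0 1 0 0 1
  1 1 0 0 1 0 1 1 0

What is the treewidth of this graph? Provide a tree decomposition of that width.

Each bag holds 5 vertices, so the decomposition has width 4, which upper-bounds the treewidth. For the lower bound: the 5 vertex sets {c,e}, {a,f}, {b,d}, {i}, {g} are disjoint, each induces a connected subgraph, and every pair is joined by at least one edge of G. Contracting each set to a single vertex therefore yields K_{5} as a minor, and since treewidth is minor-monotone, tw(G) ≥ tw(K_{5}) = 4. Hence tw(G) = 4 exactly.

Treewidth 4.
One optimal decomposition is:
Bags: B1 = {c, d, e, f, i}  B2 = {a, c, d, f, i}  B3 = {b, c, d, f, i}  B4 = {c, d, f, g, i}  B5 = {c, d, f, h, i}
Tree: B1–B2, B2–B3, B3–B4, B4–B5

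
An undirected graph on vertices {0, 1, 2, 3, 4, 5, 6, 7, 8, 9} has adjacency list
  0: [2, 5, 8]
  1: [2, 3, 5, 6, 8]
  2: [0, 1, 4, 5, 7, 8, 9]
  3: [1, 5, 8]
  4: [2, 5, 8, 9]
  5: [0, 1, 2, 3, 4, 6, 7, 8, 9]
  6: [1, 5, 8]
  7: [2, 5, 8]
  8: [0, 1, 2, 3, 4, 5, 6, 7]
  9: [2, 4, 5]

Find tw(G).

A width-3 tree decomposition is:
Bags: B1 = {1, 2, 5, 8}  B2 = {1, 3, 5, 8}  B3 = {2, 4, 5, 8}  B4 = {1, 5, 6, 8}  B5 = {2, 4, 5, 9}  B6 = {0, 2, 5, 8}  B7 = {2, 5, 7, 8}
Tree: B1–B2, B1–B3, B2–B4, B3–B5, B3–B6, B3–B7
Each bag holds 4 vertices, so the decomposition has width 3, which upper-bounds the treewidth. Conversely, {0, 2, 5, 8} is a clique of size 4, and the vertices of any clique must share a bag in every tree decomposition; so some bag has ≥ 4 vertices and tw(G) ≥ 3. The upper and lower bounds meet at 3, so that is the treewidth.

3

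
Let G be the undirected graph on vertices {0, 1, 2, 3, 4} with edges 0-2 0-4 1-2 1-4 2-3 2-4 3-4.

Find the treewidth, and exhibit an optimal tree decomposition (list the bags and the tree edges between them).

Every bag has size at most 3, so the width is 3 − 1 = 2 and tw(G) ≤ 2. Conversely, {0, 2, 4} is a clique of size 3, and the vertices of any clique must share a bag in every tree decomposition; so some bag has ≥ 3 vertices and tw(G) ≥ 2. Therefore the treewidth is 2.

Treewidth 2.
One optimal decomposition is:
Bags: B1 = {0, 2, 4}  B2 = {2, 3, 4}  B3 = {1, 2, 4}
Tree: B1–B2, B1–B3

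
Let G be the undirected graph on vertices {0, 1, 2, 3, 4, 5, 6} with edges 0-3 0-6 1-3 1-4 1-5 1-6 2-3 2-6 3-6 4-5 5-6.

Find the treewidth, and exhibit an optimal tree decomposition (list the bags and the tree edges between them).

The largest bag has 3 vertices, giving width 2; this decomposition certifies tw(G) ≤ 2. For the lower bound, the 3 vertices {1, 4, 5} are pairwise adjacent, and any tree decomposition puts a clique entirely inside one bag — forcing width ≥ 2. Hence tw(G) = 2 exactly.

Treewidth 2.
One optimal decomposition is:
Bags: B1 = {1, 3, 6}  B2 = {2, 3, 6}  B3 = {1, 5, 6}  B4 = {0, 3, 6}  B5 = {1, 4, 5}
Tree: B1–B2, B1–B3, B1–B4, B3–B5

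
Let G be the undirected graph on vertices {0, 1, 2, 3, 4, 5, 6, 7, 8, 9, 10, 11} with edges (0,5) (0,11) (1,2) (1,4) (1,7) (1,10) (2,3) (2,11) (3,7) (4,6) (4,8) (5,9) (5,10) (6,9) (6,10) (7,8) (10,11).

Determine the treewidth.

3

A width-3 tree decomposition is:
Bags: B1 = {2, 3, 7, 8}  B2 = {1, 2, 7, 8}  B3 = {1, 2, 4, 8}  B4 = {1, 2, 4, 11}  B5 = {1, 4, 10, 11}  B6 = {4, 6, 10, 11}  B7 = {0, 6, 10, 11}  B8 = {0, 5, 6, 10}  B9 = {0, 5, 6, 9}
Tree: B1–B2, B2–B3, B3–B4, B4–B5, B5–B6, B6–B7, B7–B8, B8–B9
The largest bag has 4 vertices, giving width 3; this decomposition certifies tw(G) ≤ 3. For the lower bound: the 4 vertex sets {3,7,8}, {2}, {1}, {4,6,10,11} are disjoint, each induces a connected subgraph, and every pair is joined by at least one edge of G. Contracting each set to a single vertex therefore yields K_{4} as a minor, and since treewidth is minor-monotone, tw(G) ≥ tw(K_{4}) = 3. Therefore the treewidth is 3.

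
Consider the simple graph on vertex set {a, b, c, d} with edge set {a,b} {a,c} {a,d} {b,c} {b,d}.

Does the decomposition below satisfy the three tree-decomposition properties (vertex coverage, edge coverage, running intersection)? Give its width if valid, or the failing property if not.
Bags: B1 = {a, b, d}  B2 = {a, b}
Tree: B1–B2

No — vertex c appears in no bag.

A tree decomposition must satisfy three properties: every vertex lies in some bag; for every edge, both endpoints lie together in some bag; and for every vertex, the bags containing it form a connected subtree. Here vertex c appears in no bag, so the decomposition is invalid.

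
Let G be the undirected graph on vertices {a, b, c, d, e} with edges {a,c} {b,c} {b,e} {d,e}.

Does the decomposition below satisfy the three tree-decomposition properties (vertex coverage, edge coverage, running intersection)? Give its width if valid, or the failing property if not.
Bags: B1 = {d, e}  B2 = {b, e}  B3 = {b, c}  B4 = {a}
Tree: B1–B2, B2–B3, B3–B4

A tree decomposition must satisfy three properties: every vertex lies in some bag; for every edge, both endpoints lie together in some bag; and for every vertex, the bags containing it form a connected subtree. Here edge (c,a) lies in no bag, so the decomposition is invalid.

No — edge (c,a) lies in no bag.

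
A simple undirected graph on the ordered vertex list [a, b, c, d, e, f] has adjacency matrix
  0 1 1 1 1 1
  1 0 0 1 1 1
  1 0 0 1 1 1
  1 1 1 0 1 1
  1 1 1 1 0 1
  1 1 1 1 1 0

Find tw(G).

A width-4 tree decomposition is:
Bags: B1 = {a, b, d, e, f}  B2 = {a, c, d, e, f}
Tree: B1–B2
Every bag has size at most 5, so the width is 5 − 1 = 4 and tw(G) ≤ 4. Conversely, {a, c, d, e, f} is a clique of size 5, and the vertices of any clique must share a bag in every tree decomposition; so some bag has ≥ 5 vertices and tw(G) ≥ 4. Hence tw(G) = 4 exactly.

4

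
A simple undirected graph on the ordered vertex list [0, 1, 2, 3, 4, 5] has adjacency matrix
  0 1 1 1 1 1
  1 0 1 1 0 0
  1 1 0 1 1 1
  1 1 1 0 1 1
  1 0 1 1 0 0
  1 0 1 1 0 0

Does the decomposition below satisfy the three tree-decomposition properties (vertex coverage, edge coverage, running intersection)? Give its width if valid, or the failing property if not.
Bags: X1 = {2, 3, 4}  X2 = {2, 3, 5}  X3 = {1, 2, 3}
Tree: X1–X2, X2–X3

A tree decomposition must satisfy three properties: every vertex lies in some bag; for every edge, both endpoints lie together in some bag; and for every vertex, the bags containing it form a connected subtree. Here vertex 0 appears in no bag, so the decomposition is invalid.

No — vertex 0 appears in no bag.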